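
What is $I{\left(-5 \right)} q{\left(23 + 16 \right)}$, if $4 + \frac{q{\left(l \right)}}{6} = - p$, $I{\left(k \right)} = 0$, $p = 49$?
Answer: $0$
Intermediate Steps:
$q{\left(l \right)} = -318$ ($q{\left(l \right)} = -24 + 6 \left(\left(-1\right) 49\right) = -24 + 6 \left(-49\right) = -24 - 294 = -318$)
$I{\left(-5 \right)} q{\left(23 + 16 \right)} = 0 \left(-318\right) = 0$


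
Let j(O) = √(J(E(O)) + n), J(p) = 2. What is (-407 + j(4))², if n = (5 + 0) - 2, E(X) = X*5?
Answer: (407 - √5)² ≈ 1.6383e+5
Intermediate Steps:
E(X) = 5*X
n = 3 (n = 5 - 2 = 3)
j(O) = √5 (j(O) = √(2 + 3) = √5)
(-407 + j(4))² = (-407 + √5)²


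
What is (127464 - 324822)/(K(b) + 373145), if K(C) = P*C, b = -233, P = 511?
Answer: -32893/42347 ≈ -0.77675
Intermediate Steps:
K(C) = 511*C
(127464 - 324822)/(K(b) + 373145) = (127464 - 324822)/(511*(-233) + 373145) = -197358/(-119063 + 373145) = -197358/254082 = -197358*1/254082 = -32893/42347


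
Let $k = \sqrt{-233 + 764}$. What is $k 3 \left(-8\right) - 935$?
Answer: $-935 - 72 \sqrt{59} \approx -1488.0$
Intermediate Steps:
$k = 3 \sqrt{59}$ ($k = \sqrt{531} = 3 \sqrt{59} \approx 23.043$)
$k 3 \left(-8\right) - 935 = 3 \sqrt{59} \cdot 3 \left(-8\right) - 935 = 3 \sqrt{59} \left(-24\right) - 935 = - 72 \sqrt{59} - 935 = -935 - 72 \sqrt{59}$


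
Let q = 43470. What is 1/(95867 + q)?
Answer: 1/139337 ≈ 7.1768e-6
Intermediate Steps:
1/(95867 + q) = 1/(95867 + 43470) = 1/139337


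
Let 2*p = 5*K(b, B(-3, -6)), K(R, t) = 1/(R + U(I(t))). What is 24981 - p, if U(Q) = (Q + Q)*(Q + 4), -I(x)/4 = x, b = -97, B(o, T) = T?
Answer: 62302609/2494 ≈ 24981.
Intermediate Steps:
I(x) = -4*x
U(Q) = 2*Q*(4 + Q) (U(Q) = (2*Q)*(4 + Q) = 2*Q*(4 + Q))
K(R, t) = 1/(R - 8*t*(4 - 4*t)) (K(R, t) = 1/(R + 2*(-4*t)*(4 - 4*t)) = 1/(R - 8*t*(4 - 4*t)))
p = 5/2494 (p = (5/(-97 + 32*(-6)*(-1 - 6)))/2 = (5/(-97 + 32*(-6)*(-7)))/2 = (5/(-97 + 1344))/2 = (5/1247)/2 = (5*(1/1247))/2 = (½)*(5/1247) = 5/2494 ≈ 0.0020048)
24981 - p = 24981 - 1*5/2494 = 24981 - 5/2494 = 62302609/2494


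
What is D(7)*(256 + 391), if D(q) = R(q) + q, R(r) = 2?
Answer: 5823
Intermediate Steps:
D(q) = 2 + q
D(7)*(256 + 391) = (2 + 7)*(256 + 391) = 9*647 = 5823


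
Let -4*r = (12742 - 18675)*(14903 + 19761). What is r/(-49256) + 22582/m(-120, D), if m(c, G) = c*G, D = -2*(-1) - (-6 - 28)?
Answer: -13951670747/13299120 ≈ -1049.1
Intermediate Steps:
r = 51415378 (r = -(12742 - 18675)*(14903 + 19761)/4 = -(-5933)*34664/4 = -1/4*(-205661512) = 51415378)
D = 36 (D = 2 - 1*(-34) = 2 + 34 = 36)
m(c, G) = G*c
r/(-49256) + 22582/m(-120, D) = 51415378/(-49256) + 22582/((36*(-120))) = 51415378*(-1/49256) + 22582/(-4320) = -25707689/24628 + 22582*(-1/4320) = -25707689/24628 - 11291/2160 = -13951670747/13299120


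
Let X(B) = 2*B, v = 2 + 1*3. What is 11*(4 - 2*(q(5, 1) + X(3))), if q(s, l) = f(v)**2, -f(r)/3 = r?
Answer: -5038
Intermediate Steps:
v = 5 (v = 2 + 3 = 5)
f(r) = -3*r
q(s, l) = 225 (q(s, l) = (-3*5)**2 = (-15)**2 = 225)
11*(4 - 2*(q(5, 1) + X(3))) = 11*(4 - 2*(225 + 2*3)) = 11*(4 - 2*(225 + 6)) = 11*(4 - 2*231) = 11*(4 - 462) = 11*(-458) = -5038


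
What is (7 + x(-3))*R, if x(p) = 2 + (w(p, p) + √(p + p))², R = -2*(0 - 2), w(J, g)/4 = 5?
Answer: 1612 + 160*I*√6 ≈ 1612.0 + 391.92*I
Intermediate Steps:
w(J, g) = 20 (w(J, g) = 4*5 = 20)
R = 4 (R = -2*(-2) = 4)
x(p) = 2 + (20 + √2*√p)² (x(p) = 2 + (20 + √(p + p))² = 2 + (20 + √(2*p))² = 2 + (20 + √2*√p)²)
(7 + x(-3))*R = (7 + (2 + (20 + √2*√(-3))²))*4 = (7 + (2 + (20 + √2*(I*√3))²))*4 = (7 + (2 + (20 + I*√6)²))*4 = (9 + (20 + I*√6)²)*4 = 36 + 4*(20 + I*√6)²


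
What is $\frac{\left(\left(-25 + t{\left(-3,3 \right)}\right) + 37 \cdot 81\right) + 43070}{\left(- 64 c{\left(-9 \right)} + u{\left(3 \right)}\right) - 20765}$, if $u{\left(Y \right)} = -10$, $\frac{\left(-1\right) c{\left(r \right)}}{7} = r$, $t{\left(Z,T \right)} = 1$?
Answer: $- \frac{46043}{24807} \approx -1.856$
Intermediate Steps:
$c{\left(r \right)} = - 7 r$
$\frac{\left(\left(-25 + t{\left(-3,3 \right)}\right) + 37 \cdot 81\right) + 43070}{\left(- 64 c{\left(-9 \right)} + u{\left(3 \right)}\right) - 20765} = \frac{\left(\left(-25 + 1\right) + 37 \cdot 81\right) + 43070}{\left(- 64 \left(\left(-7\right) \left(-9\right)\right) - 10\right) - 20765} = \frac{\left(-24 + 2997\right) + 43070}{\left(\left(-64\right) 63 - 10\right) - 20765} = \frac{2973 + 43070}{\left(-4032 - 10\right) - 20765} = \frac{46043}{-4042 - 20765} = \frac{46043}{-24807} = 46043 \left(- \frac{1}{24807}\right) = - \frac{46043}{24807}$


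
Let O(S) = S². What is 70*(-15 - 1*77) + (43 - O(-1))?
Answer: -6398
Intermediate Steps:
70*(-15 - 1*77) + (43 - O(-1)) = 70*(-15 - 1*77) + (43 - 1*(-1)²) = 70*(-15 - 77) + (43 - 1*1) = 70*(-92) + (43 - 1) = -6440 + 42 = -6398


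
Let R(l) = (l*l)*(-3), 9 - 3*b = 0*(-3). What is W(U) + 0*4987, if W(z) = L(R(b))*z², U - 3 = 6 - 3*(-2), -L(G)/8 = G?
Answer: 48600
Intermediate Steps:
b = 3 (b = 3 - 0*(-3) = 3 - ⅓*0 = 3 + 0 = 3)
R(l) = -3*l² (R(l) = l²*(-3) = -3*l²)
L(G) = -8*G
U = 15 (U = 3 + (6 - 3*(-2)) = 3 + (6 + 6) = 3 + 12 = 15)
W(z) = 216*z² (W(z) = (-(-24)*3²)*z² = (-(-24)*9)*z² = (-8*(-27))*z² = 216*z²)
W(U) + 0*4987 = 216*15² + 0*4987 = 216*225 + 0 = 48600 + 0 = 48600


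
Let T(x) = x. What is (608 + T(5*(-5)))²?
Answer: 339889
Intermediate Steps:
(608 + T(5*(-5)))² = (608 + 5*(-5))² = (608 - 25)² = 583² = 339889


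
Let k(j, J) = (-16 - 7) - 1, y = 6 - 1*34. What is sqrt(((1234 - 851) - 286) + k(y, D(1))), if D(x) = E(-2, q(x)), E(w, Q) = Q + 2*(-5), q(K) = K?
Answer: sqrt(73) ≈ 8.5440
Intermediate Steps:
y = -28 (y = 6 - 34 = -28)
E(w, Q) = -10 + Q (E(w, Q) = Q - 10 = -10 + Q)
D(x) = -10 + x
k(j, J) = -24 (k(j, J) = -23 - 1 = -24)
sqrt(((1234 - 851) - 286) + k(y, D(1))) = sqrt(((1234 - 851) - 286) - 24) = sqrt((383 - 286) - 24) = sqrt(97 - 24) = sqrt(73)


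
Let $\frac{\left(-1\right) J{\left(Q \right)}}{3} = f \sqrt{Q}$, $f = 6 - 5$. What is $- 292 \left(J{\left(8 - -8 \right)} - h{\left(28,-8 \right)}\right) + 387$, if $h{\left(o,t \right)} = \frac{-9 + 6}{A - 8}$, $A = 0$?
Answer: $\frac{8001}{2} \approx 4000.5$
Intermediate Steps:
$h{\left(o,t \right)} = \frac{3}{8}$ ($h{\left(o,t \right)} = \frac{-9 + 6}{0 - 8} = - \frac{3}{-8} = \left(-3\right) \left(- \frac{1}{8}\right) = \frac{3}{8}$)
$f = 1$ ($f = 6 - 5 = 1$)
$J{\left(Q \right)} = - 3 \sqrt{Q}$ ($J{\left(Q \right)} = - 3 \cdot 1 \sqrt{Q} = - 3 \sqrt{Q}$)
$- 292 \left(J{\left(8 - -8 \right)} - h{\left(28,-8 \right)}\right) + 387 = - 292 \left(- 3 \sqrt{8 - -8} - \frac{3}{8}\right) + 387 = - 292 \left(- 3 \sqrt{8 + 8} - \frac{3}{8}\right) + 387 = - 292 \left(- 3 \sqrt{16} - \frac{3}{8}\right) + 387 = - 292 \left(\left(-3\right) 4 - \frac{3}{8}\right) + 387 = - 292 \left(-12 - \frac{3}{8}\right) + 387 = \left(-292\right) \left(- \frac{99}{8}\right) + 387 = \frac{7227}{2} + 387 = \frac{8001}{2}$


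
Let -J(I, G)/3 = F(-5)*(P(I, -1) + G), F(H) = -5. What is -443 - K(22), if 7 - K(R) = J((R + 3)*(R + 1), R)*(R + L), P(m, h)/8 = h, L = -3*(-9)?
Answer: 9840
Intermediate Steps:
L = 27
P(m, h) = 8*h
J(I, G) = -120 + 15*G (J(I, G) = -(-15)*(8*(-1) + G) = -(-15)*(-8 + G) = -3*(40 - 5*G) = -120 + 15*G)
K(R) = 7 - (-120 + 15*R)*(27 + R) (K(R) = 7 - (-120 + 15*R)*(R + 27) = 7 - (-120 + 15*R)*(27 + R))
-443 - K(22) = -443 - (3247 - 285*22 - 15*22**2) = -443 - (3247 - 6270 - 15*484) = -443 - (3247 - 6270 - 7260) = -443 - 1*(-10283) = -443 + 10283 = 9840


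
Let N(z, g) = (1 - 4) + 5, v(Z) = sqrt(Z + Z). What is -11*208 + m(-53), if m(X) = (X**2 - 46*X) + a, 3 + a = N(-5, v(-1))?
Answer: 2958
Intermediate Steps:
v(Z) = sqrt(2)*sqrt(Z) (v(Z) = sqrt(2*Z) = sqrt(2)*sqrt(Z))
N(z, g) = 2 (N(z, g) = -3 + 5 = 2)
a = -1 (a = -3 + 2 = -1)
m(X) = -1 + X**2 - 46*X (m(X) = (X**2 - 46*X) - 1 = -1 + X**2 - 46*X)
-11*208 + m(-53) = -11*208 + (-1 + (-53)**2 - 46*(-53)) = -2288 + (-1 + 2809 + 2438) = -2288 + 5246 = 2958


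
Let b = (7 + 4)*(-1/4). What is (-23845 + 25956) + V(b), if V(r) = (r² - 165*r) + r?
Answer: 41113/16 ≈ 2569.6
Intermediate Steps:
b = -11/4 (b = 11*(-1*¼) = 11*(-¼) = -11/4 ≈ -2.7500)
V(r) = r² - 164*r
(-23845 + 25956) + V(b) = (-23845 + 25956) - 11*(-164 - 11/4)/4 = 2111 - 11/4*(-667/4) = 2111 + 7337/16 = 41113/16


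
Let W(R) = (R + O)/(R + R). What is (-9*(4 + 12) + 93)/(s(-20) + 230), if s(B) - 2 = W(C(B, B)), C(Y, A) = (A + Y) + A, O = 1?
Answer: -6120/27899 ≈ -0.21936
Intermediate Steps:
C(Y, A) = Y + 2*A
W(R) = (1 + R)/(2*R) (W(R) = (R + 1)/(R + R) = (1 + R)/((2*R)) = (1 + R)*(1/(2*R)) = (1 + R)/(2*R))
s(B) = 2 + (1 + 3*B)/(6*B) (s(B) = 2 + (1 + (B + 2*B))/(2*(B + 2*B)) = 2 + (1 + 3*B)/(2*((3*B))) = 2 + (1/(3*B))*(1 + 3*B)/2 = 2 + (1 + 3*B)/(6*B))
(-9*(4 + 12) + 93)/(s(-20) + 230) = (-9*(4 + 12) + 93)/((⅙)*(1 + 15*(-20))/(-20) + 230) = (-9*16 + 93)/((⅙)*(-1/20)*(1 - 300) + 230) = (-144 + 93)/((⅙)*(-1/20)*(-299) + 230) = -51/(299/120 + 230) = -51/27899/120 = -51*120/27899 = -6120/27899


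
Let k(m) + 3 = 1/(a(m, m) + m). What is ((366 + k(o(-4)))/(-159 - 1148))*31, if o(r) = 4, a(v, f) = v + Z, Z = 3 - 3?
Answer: -90055/10456 ≈ -8.6128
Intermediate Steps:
Z = 0
a(v, f) = v (a(v, f) = v + 0 = v)
k(m) = -3 + 1/(2*m) (k(m) = -3 + 1/(m + m) = -3 + 1/(2*m))
((366 + k(o(-4)))/(-159 - 1148))*31 = ((366 + (-3 + (½)/4))/(-159 - 1148))*31 = ((366 + (-3 + (½)*(¼)))/(-1307))*31 = ((366 + (-3 + ⅛))*(-1/1307))*31 = ((366 - 23/8)*(-1/1307))*31 = ((2905/8)*(-1/1307))*31 = -2905/10456*31 = -90055/10456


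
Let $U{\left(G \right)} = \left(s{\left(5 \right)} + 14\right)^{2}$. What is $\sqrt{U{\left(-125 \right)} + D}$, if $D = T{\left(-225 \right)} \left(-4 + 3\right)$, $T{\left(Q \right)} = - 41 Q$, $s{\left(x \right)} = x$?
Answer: $4 i \sqrt{554} \approx 94.149 i$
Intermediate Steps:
$U{\left(G \right)} = 361$ ($U{\left(G \right)} = \left(5 + 14\right)^{2} = 19^{2} = 361$)
$D = -9225$ ($D = \left(-41\right) \left(-225\right) \left(-4 + 3\right) = 9225 \left(-1\right) = -9225$)
$\sqrt{U{\left(-125 \right)} + D} = \sqrt{361 - 9225} = \sqrt{-8864} = 4 i \sqrt{554}$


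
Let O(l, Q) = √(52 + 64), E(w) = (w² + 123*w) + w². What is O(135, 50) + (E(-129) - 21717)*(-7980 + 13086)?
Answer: -21966012 + 2*√29 ≈ -2.1966e+7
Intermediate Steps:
E(w) = 2*w² + 123*w
O(l, Q) = 2*√29 (O(l, Q) = √116 = 2*√29)
O(135, 50) + (E(-129) - 21717)*(-7980 + 13086) = 2*√29 + (-129*(123 + 2*(-129)) - 21717)*(-7980 + 13086) = 2*√29 + (-129*(123 - 258) - 21717)*5106 = 2*√29 + (-129*(-135) - 21717)*5106 = 2*√29 + (17415 - 21717)*5106 = 2*√29 - 4302*5106 = 2*√29 - 21966012 = -21966012 + 2*√29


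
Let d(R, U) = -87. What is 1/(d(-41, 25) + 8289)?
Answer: 1/8202 ≈ 0.00012192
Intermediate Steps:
1/(d(-41, 25) + 8289) = 1/(-87 + 8289) = 1/8202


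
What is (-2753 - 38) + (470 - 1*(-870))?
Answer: -1451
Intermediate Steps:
(-2753 - 38) + (470 - 1*(-870)) = -2791 + (470 + 870) = -2791 + 1340 = -1451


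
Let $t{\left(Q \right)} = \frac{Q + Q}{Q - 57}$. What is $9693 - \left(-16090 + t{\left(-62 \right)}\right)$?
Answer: $\frac{3068053}{119} \approx 25782.0$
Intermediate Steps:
$t{\left(Q \right)} = \frac{2 Q}{-57 + Q}$
$9693 - \left(-16090 + t{\left(-62 \right)}\right) = 9693 + \left(16090 - 2 \left(-62\right) \frac{1}{-57 - 62}\right) = 9693 + \left(16090 - 2 \left(-62\right) \frac{1}{-119}\right) = 9693 + \left(16090 - 2 \left(-62\right) \left(- \frac{1}{119}\right)\right) = 9693 + \left(16090 - \frac{124}{119}\right) = 9693 + \frac{1914586}{119} = \frac{3068053}{119}$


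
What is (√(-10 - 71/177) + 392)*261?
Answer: 102312 + 87*I*√325857/59 ≈ 1.0231e+5 + 841.75*I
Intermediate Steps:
(√(-10 - 71/177) + 392)*261 = (√(-1841/177) + 392)*261 = (I*√325857/177 + 392)*261 = (392 + I*√325857/177)*261 = 102312 + 87*I*√325857/59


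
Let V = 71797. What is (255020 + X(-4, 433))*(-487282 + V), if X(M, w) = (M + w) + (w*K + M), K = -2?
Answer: -105773755815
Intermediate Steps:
X(M, w) = -w + 2*M (X(M, w) = (M + w) + (w*(-2) + M) = (M + w) + (-2*w + M) = (M + w) + (M - 2*w) = -w + 2*M)
(255020 + X(-4, 433))*(-487282 + V) = (255020 + (-1*433 + 2*(-4)))*(-487282 + 71797) = (255020 + (-433 - 8))*(-415485) = (255020 - 441)*(-415485) = 254579*(-415485) = -105773755815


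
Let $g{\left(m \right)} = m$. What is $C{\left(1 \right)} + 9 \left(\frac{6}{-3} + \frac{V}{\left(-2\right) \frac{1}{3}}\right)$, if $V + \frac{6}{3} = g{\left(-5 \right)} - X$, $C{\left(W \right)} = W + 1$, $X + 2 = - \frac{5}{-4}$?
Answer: $\frac{547}{8} \approx 68.375$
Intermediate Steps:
$X = - \frac{3}{4}$ ($X = -2 - \frac{5}{-4} = -2 - - \frac{5}{4} = -2 + \frac{5}{4} = - \frac{3}{4} \approx -0.75$)
$C{\left(W \right)} = 1 + W$
$V = - \frac{25}{4}$ ($V = -2 - \frac{17}{4} = - \frac{25}{4} \approx -6.25$)
$C{\left(1 \right)} + 9 \left(\frac{6}{-3} + \frac{V}{\left(-2\right) \frac{1}{3}}\right) = \left(1 + 1\right) + 9 \left(\frac{6}{-3} - \frac{25}{4 \left(- \frac{2}{3}\right)}\right) = 2 + 9 \left(6 \left(- \frac{1}{3}\right) - \frac{25}{4 \left(\left(-2\right) \frac{1}{3}\right)}\right) = 2 + 9 \left(-2 - \frac{25}{4 \left(- \frac{2}{3}\right)}\right) = 2 + 9 \left(-2 - - \frac{75}{8}\right) = 2 + 9 \left(-2 + \frac{75}{8}\right) = 2 + 9 \cdot \frac{59}{8} = 2 + \frac{531}{8} = \frac{547}{8}$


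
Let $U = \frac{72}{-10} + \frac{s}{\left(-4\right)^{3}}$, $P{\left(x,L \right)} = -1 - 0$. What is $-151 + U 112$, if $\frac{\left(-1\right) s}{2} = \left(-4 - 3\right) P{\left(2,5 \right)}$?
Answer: $- \frac{9329}{10} \approx -932.9$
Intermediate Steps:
$P{\left(x,L \right)} = -1$ ($P{\left(x,L \right)} = -1 + 0 = -1$)
$s = -14$ ($s = - 2 \left(-4 - 3\right) \left(-1\right) = - 2 \left(\left(-7\right) \left(-1\right)\right) = \left(-2\right) 7 = -14$)
$U = - \frac{1117}{160}$ ($U = \frac{72}{-10} - \frac{14}{\left(-4\right)^{3}} = 72 \left(- \frac{1}{10}\right) - \frac{14}{-64} = - \frac{36}{5} - - \frac{7}{32} = - \frac{36}{5} + \frac{7}{32} = - \frac{1117}{160} \approx -6.9812$)
$-151 + U 112 = -151 - \frac{7819}{10} = - \frac{9329}{10}$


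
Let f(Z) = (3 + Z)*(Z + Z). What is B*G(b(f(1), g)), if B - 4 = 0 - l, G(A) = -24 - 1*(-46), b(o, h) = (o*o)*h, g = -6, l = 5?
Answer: -22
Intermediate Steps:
f(Z) = 2*Z*(3 + Z) (f(Z) = (3 + Z)*(2*Z) = 2*Z*(3 + Z))
b(o, h) = h*o² (b(o, h) = o²*h = h*o²)
G(A) = 22 (G(A) = -24 + 46 = 22)
B = -1 (B = 4 + (0 - 1*5) = 4 + (0 - 5) = 4 - 5 = -1)
B*G(b(f(1), g)) = -1*22 = -22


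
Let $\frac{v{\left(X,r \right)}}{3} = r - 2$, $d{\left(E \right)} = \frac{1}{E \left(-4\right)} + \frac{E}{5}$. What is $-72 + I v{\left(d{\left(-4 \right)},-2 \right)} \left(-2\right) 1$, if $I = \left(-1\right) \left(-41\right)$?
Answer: $912$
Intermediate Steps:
$I = 41$
$d{\left(E \right)} = - \frac{1}{4 E} + \frac{E}{5}$ ($d{\left(E \right)} = \frac{1}{E} \left(- \frac{1}{4}\right) + E \frac{1}{5} = - \frac{1}{4 E} + \frac{E}{5}$)
$v{\left(X,r \right)} = -6 + 3 r$ ($v{\left(X,r \right)} = 3 \left(r - 2\right) = 3 \left(-2 + r\right) = -6 + 3 r$)
$-72 + I v{\left(d{\left(-4 \right)},-2 \right)} \left(-2\right) 1 = -72 + 41 \left(-6 + 3 \left(-2\right)\right) \left(-2\right) 1 = -72 + 41 \left(-6 - 6\right) \left(-2\right) 1 = -72 + 41 \left(-12\right) \left(-2\right) 1 = -72 + 41 \cdot 24 \cdot 1 = -72 + 41 \cdot 24 = -72 + 984 = 912$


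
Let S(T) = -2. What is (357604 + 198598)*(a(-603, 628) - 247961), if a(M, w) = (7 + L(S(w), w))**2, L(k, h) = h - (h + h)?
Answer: 76577891360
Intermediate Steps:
L(k, h) = -h (L(k, h) = h - 2*h = -h)
a(M, w) = (7 - w)**2
(357604 + 198598)*(a(-603, 628) - 247961) = (357604 + 198598)*((-7 + 628)**2 - 247961) = 556202*(621**2 - 247961) = 556202*(385641 - 247961) = 556202*137680 = 76577891360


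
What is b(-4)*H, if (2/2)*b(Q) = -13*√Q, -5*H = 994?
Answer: 25844*I/5 ≈ 5168.8*I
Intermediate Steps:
H = -994/5 (H = -⅕*994 = -994/5 ≈ -198.80)
b(Q) = -13*√Q
b(-4)*H = -26*I*(-994/5) = 25844*I/5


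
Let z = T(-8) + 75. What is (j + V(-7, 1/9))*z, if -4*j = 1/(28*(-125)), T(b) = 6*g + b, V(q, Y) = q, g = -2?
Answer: -1077989/2800 ≈ -385.00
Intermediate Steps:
T(b) = -12 + b (T(b) = 6*(-2) + b = -12 + b)
j = 1/14000 (j = -1/(4*28*(-125)) = -(-1)/(112*125) = -¼*(-1/3500) = 1/14000 ≈ 7.1429e-5)
z = 55 (z = (-12 - 8) + 75 = -20 + 75 = 55)
(j + V(-7, 1/9))*z = (1/14000 - 7)*55 = -97999/14000*55 = -1077989/2800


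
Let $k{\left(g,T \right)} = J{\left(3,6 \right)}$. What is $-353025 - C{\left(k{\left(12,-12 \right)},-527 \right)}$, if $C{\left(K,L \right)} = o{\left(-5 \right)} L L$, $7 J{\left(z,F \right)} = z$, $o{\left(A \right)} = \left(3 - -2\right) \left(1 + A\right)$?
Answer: $5201555$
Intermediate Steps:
$o{\left(A \right)} = 5 + 5 A$ ($o{\left(A \right)} = \left(3 + 2\right) \left(1 + A\right) = 5 \left(1 + A\right) = 5 + 5 A$)
$J{\left(z,F \right)} = \frac{z}{7}$
$k{\left(g,T \right)} = \frac{3}{7}$ ($k{\left(g,T \right)} = \frac{1}{7} \cdot 3 = \frac{3}{7}$)
$C{\left(K,L \right)} = - 20 L^{2}$ ($C{\left(K,L \right)} = \left(5 + 5 \left(-5\right)\right) L L = \left(5 - 25\right) L L = - 20 L L = - 20 L^{2}$)
$-353025 - C{\left(k{\left(12,-12 \right)},-527 \right)} = -353025 - - 20 \left(-527\right)^{2} = -353025 - \left(-20\right) 277729 = -353025 - -5554580 = -353025 + 5554580 = 5201555$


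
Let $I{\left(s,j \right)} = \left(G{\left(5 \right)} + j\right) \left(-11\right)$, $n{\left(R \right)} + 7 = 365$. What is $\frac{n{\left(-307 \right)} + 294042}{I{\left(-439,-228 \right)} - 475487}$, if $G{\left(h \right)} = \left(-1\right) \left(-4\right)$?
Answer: $- \frac{294400}{473023} \approx -0.62238$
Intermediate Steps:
$G{\left(h \right)} = 4$
$n{\left(R \right)} = 358$ ($n{\left(R \right)} = -7 + 365 = 358$)
$I{\left(s,j \right)} = -44 - 11 j$ ($I{\left(s,j \right)} = \left(4 + j\right) \left(-11\right) = -44 - 11 j$)
$\frac{n{\left(-307 \right)} + 294042}{I{\left(-439,-228 \right)} - 475487} = \frac{358 + 294042}{\left(-44 - -2508\right) - 475487} = \frac{294400}{\left(-44 + 2508\right) - 475487} = \frac{294400}{2464 - 475487} = \frac{294400}{-473023} = 294400 \left(- \frac{1}{473023}\right) = - \frac{294400}{473023}$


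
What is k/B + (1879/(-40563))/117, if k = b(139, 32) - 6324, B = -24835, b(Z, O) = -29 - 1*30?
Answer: 30246229628/117863706285 ≈ 0.25662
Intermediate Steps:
b(Z, O) = -59 (b(Z, O) = -29 - 30 = -59)
k = -6383 (k = -59 - 6324 = -6383)
k/B + (1879/(-40563))/117 = -6383/(-24835) + (1879/(-40563))/117 = -6383*(-1/24835) + (1879*(-1/40563))*(1/117) = 6383/24835 - 1879/40563*1/117 = 6383/24835 - 1879/4745871 = 30246229628/117863706285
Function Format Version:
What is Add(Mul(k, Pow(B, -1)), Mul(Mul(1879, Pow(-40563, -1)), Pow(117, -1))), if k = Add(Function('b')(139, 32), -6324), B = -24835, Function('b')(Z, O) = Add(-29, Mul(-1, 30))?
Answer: Rational(30246229628, 117863706285) ≈ 0.25662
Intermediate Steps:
Function('b')(Z, O) = -59 (Function('b')(Z, O) = Add(-29, -30) = -59)
k = -6383 (k = Add(-59, -6324) = -6383)
Add(Mul(k, Pow(B, -1)), Mul(Mul(1879, Pow(-40563, -1)), Pow(117, -1))) = Add(Mul(-6383, Pow(-24835, -1)), Mul(Mul(1879, Pow(-40563, -1)), Pow(117, -1))) = Add(Mul(-6383, Rational(-1, 24835)), Mul(Mul(1879, Rational(-1, 40563)), Rational(1, 117))) = Add(Rational(6383, 24835), Mul(Rational(-1879, 40563), Rational(1, 117))) = Add(Rational(6383, 24835), Rational(-1879, 4745871)) = Rational(30246229628, 117863706285)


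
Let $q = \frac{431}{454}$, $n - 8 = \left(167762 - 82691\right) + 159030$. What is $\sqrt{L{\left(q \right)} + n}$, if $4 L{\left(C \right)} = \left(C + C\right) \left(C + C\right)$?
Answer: $\frac{7 \sqrt{1026835845}}{454} \approx 494.07$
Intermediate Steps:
$n = 244109$ ($n = 8 + \left(\left(167762 - 82691\right) + 159030\right) = 8 + \left(85071 + 159030\right) = 8 + 244101 = 244109$)
$q = \frac{431}{454}$ ($q = 431 \cdot \frac{1}{454} = \frac{431}{454} \approx 0.94934$)
$L{\left(C \right)} = C^{2}$ ($L{\left(C \right)} = \frac{\left(C + C\right) \left(C + C\right)}{4} = \frac{2 C 2 C}{4} = \frac{4 C^{2}}{4} = C^{2}$)
$\sqrt{L{\left(q \right)} + n} = \sqrt{\left(\frac{431}{454}\right)^{2} + 244109} = \sqrt{\frac{185761}{206116} + 244109} = \sqrt{\frac{50314956405}{206116}} = \frac{7 \sqrt{1026835845}}{454}$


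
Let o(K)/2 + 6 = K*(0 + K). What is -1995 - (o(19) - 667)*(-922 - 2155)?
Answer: 130316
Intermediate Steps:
o(K) = -12 + 2*K² (o(K) = -12 + 2*(K*(0 + K)) = -12 + 2*(K*K) = -12 + 2*K²)
-1995 - (o(19) - 667)*(-922 - 2155) = -1995 - ((-12 + 2*19²) - 667)*(-922 - 2155) = -1995 - ((-12 + 2*361) - 667)*(-3077) = -1995 - ((-12 + 722) - 667)*(-3077) = -1995 - (710 - 667)*(-3077) = -1995 - 43*(-3077) = -1995 - 1*(-132311) = -1995 + 132311 = 130316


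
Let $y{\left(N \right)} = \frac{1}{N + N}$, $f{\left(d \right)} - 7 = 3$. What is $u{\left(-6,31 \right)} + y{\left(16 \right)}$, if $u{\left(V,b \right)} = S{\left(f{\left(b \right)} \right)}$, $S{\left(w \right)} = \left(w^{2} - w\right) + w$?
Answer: $\frac{3201}{32} \approx 100.03$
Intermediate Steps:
$f{\left(d \right)} = 10$ ($f{\left(d \right)} = 7 + 3 = 10$)
$S{\left(w \right)} = w^{2}$
$u{\left(V,b \right)} = 100$ ($u{\left(V,b \right)} = 10^{2} = 100$)
$y{\left(N \right)} = \frac{1}{2 N}$
$u{\left(-6,31 \right)} + y{\left(16 \right)} = 100 + \frac{1}{2 \cdot 16} = 100 + \frac{1}{2} \cdot \frac{1}{16} = 100 + \frac{1}{32} = \frac{3201}{32}$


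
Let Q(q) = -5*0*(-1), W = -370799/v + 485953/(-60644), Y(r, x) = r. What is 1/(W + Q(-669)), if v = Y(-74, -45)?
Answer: 2243828/11225387017 ≈ 0.00019989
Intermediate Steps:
v = -74
W = 11225387017/2243828 (W = -370799/(-74) + 485953/(-60644) = -370799*(-1/74) + 485953*(-1/60644) = 370799/74 - 485953/60644 = 11225387017/2243828 ≈ 5002.8)
Q(q) = 0 (Q(q) = 0*(-1) = 0)
1/(W + Q(-669)) = 1/(11225387017/2243828 + 0) = 1/(11225387017/2243828) = 2243828/11225387017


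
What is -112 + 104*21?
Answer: 2072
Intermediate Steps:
-112 + 104*21 = -112 + 2184 = 2072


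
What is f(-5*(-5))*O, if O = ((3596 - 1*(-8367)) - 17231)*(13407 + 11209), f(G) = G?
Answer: -3241927200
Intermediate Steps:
O = -129677088 (O = ((3596 + 8367) - 17231)*24616 = (11963 - 17231)*24616 = -5268*24616 = -129677088)
f(-5*(-5))*O = -5*(-5)*(-129677088) = 25*(-129677088) = -3241927200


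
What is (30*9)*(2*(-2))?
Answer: -1080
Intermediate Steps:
(30*9)*(2*(-2)) = 270*(-4) = -1080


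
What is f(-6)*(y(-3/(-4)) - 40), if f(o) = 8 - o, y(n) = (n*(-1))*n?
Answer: -4543/8 ≈ -567.88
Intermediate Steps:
y(n) = -n**2 (y(n) = (-n)*n = -n**2)
f(-6)*(y(-3/(-4)) - 40) = (8 - 1*(-6))*(-(-3/(-4))**2 - 40) = (8 + 6)*(-(-3*(-1/4))**2 - 40) = 14*(-(3/4)**2 - 40) = 14*(-1*9/16 - 40) = 14*(-9/16 - 40) = 14*(-649/16) = -4543/8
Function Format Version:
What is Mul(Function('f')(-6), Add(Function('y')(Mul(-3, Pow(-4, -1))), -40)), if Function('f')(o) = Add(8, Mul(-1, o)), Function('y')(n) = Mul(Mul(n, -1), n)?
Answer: Rational(-4543, 8) ≈ -567.88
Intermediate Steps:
Function('y')(n) = Mul(-1, Pow(n, 2)) (Function('y')(n) = Mul(Mul(-1, n), n) = Mul(-1, Pow(n, 2)))
Mul(Function('f')(-6), Add(Function('y')(Mul(-3, Pow(-4, -1))), -40)) = Mul(Add(8, Mul(-1, -6)), Add(Mul(-1, Pow(Mul(-3, Pow(-4, -1)), 2)), -40)) = Mul(Add(8, 6), Add(Mul(-1, Pow(Mul(-3, Rational(-1, 4)), 2)), -40)) = Mul(14, Add(Mul(-1, Pow(Rational(3, 4), 2)), -40)) = Mul(14, Add(Mul(-1, Rational(9, 16)), -40)) = Mul(14, Add(Rational(-9, 16), -40)) = Mul(14, Rational(-649, 16)) = Rational(-4543, 8)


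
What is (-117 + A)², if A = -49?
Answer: 27556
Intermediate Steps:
(-117 + A)² = (-117 - 49)² = (-166)² = 27556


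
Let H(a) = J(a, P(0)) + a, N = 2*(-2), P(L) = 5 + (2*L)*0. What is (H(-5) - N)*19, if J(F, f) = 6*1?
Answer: 95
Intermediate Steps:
P(L) = 5 (P(L) = 5 + 0 = 5)
N = -4
J(F, f) = 6
H(a) = 6 + a
(H(-5) - N)*19 = ((6 - 5) - 1*(-4))*19 = (1 + 4)*19 = 5*19 = 95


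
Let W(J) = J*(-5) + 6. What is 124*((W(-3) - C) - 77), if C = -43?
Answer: -1612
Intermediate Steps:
W(J) = 6 - 5*J (W(J) = -5*J + 6 = 6 - 5*J)
124*((W(-3) - C) - 77) = 124*(((6 - 5*(-3)) - 1*(-43)) - 77) = 124*(((6 + 15) + 43) - 77) = 124*((21 + 43) - 77) = 124*(64 - 77) = 124*(-13) = -1612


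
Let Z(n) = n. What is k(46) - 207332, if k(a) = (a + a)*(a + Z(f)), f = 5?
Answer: -202640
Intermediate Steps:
k(a) = 2*a*(5 + a) (k(a) = (a + a)*(a + 5) = (2*a)*(5 + a) = 2*a*(5 + a))
k(46) - 207332 = 2*46*(5 + 46) - 207332 = 2*46*51 - 207332 = 4692 - 207332 = -202640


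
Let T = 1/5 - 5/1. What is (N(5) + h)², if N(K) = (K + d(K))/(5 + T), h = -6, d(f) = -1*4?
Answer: 1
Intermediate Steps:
T = -24/5 (T = 1*(⅕) - 5*1 = ⅕ - 5 = -24/5 ≈ -4.8000)
d(f) = -4
N(K) = -20 + 5*K (N(K) = (K - 4)/(5 - 24/5) = (-4 + K)/(⅕) = (-4 + K)*5 = -20 + 5*K)
(N(5) + h)² = ((-20 + 5*5) - 6)² = ((-20 + 25) - 6)² = (5 - 6)² = (-1)² = 1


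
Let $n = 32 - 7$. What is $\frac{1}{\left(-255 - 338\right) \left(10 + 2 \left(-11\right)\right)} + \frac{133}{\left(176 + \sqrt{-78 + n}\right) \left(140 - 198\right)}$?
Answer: $- \frac{27461941}{2134422852} + \frac{133 i \sqrt{53}}{1799682} \approx -0.012866 + 0.00053801 i$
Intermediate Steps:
$n = 25$ ($n = 32 - 7 = 25$)
$\frac{1}{\left(-255 - 338\right) \left(10 + 2 \left(-11\right)\right)} + \frac{133}{\left(176 + \sqrt{-78 + n}\right) \left(140 - 198\right)} = \frac{1}{\left(-255 - 338\right) \left(10 + 2 \left(-11\right)\right)} + \frac{133}{\left(176 + \sqrt{-78 + 25}\right) \left(140 - 198\right)} = \frac{1}{\left(-593\right) \left(10 - 22\right)} + \frac{133}{\left(176 + \sqrt{-53}\right) \left(-58\right)} = - \frac{1}{593 \left(-12\right)} + \frac{133}{\left(176 + i \sqrt{53}\right) \left(-58\right)} = \left(- \frac{1}{593}\right) \left(- \frac{1}{12}\right) + \frac{133}{-10208 - 58 i \sqrt{53}} = \frac{1}{7116} + \frac{133}{-10208 - 58 i \sqrt{53}}$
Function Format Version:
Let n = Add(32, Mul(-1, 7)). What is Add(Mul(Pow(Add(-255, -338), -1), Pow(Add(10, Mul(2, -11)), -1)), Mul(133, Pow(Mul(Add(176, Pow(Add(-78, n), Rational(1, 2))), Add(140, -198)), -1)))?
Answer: Add(Rational(-27461941, 2134422852), Mul(Rational(133, 1799682), I, Pow(53, Rational(1, 2)))) ≈ Add(-0.012866, Mul(0.00053801, I))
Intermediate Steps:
n = 25 (n = Add(32, -7) = 25)
Add(Mul(Pow(Add(-255, -338), -1), Pow(Add(10, Mul(2, -11)), -1)), Mul(133, Pow(Mul(Add(176, Pow(Add(-78, n), Rational(1, 2))), Add(140, -198)), -1))) = Add(Mul(Pow(Add(-255, -338), -1), Pow(Add(10, Mul(2, -11)), -1)), Mul(133, Pow(Mul(Add(176, Pow(Add(-78, 25), Rational(1, 2))), Add(140, -198)), -1))) = Add(Mul(Pow(-593, -1), Pow(Add(10, -22), -1)), Mul(133, Pow(Mul(Add(176, Pow(-53, Rational(1, 2))), -58), -1))) = Add(Mul(Rational(-1, 593), Pow(-12, -1)), Mul(133, Pow(Mul(Add(176, Mul(I, Pow(53, Rational(1, 2)))), -58), -1))) = Add(Mul(Rational(-1, 593), Rational(-1, 12)), Mul(133, Pow(Add(-10208, Mul(-58, I, Pow(53, Rational(1, 2)))), -1))) = Add(Rational(1, 7116), Mul(133, Pow(Add(-10208, Mul(-58, I, Pow(53, Rational(1, 2)))), -1)))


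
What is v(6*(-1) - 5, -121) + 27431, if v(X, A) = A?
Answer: 27310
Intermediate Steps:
v(6*(-1) - 5, -121) + 27431 = -121 + 27431 = 27310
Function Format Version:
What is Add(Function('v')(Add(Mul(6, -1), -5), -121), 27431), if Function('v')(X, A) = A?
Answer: 27310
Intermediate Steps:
Add(Function('v')(Add(Mul(6, -1), -5), -121), 27431) = Add(-121, 27431) = 27310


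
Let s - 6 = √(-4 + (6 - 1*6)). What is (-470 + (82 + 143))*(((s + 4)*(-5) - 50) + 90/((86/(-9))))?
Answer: 1152725/43 + 2450*I ≈ 26808.0 + 2450.0*I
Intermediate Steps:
s = 6 + 2*I (s = 6 + √(-4 + (6 - 1*6)) = 6 + √(-4 + (6 - 6)) = 6 + √(-4 + 0) = 6 + √(-4) = 6 + 2*I ≈ 6.0 + 2.0*I)
(-470 + (82 + 143))*(((s + 4)*(-5) - 50) + 90/((86/(-9)))) = (-470 + (82 + 143))*((((6 + 2*I) + 4)*(-5) - 50) + 90/((86/(-9)))) = (-470 + 225)*(((10 + 2*I)*(-5) - 50) + 90/((86*(-⅑)))) = -245*(((-50 - 10*I) - 50) + 90/(-86/9)) = -245*((-100 - 10*I) + 90*(-9/86)) = -245*((-100 - 10*I) - 405/43) = -245*(-4705/43 - 10*I) = 1152725/43 + 2450*I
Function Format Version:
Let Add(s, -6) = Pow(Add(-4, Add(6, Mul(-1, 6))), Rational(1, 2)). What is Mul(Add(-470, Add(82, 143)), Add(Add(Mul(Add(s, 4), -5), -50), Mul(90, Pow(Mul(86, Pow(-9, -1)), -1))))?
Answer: Add(Rational(1152725, 43), Mul(2450, I)) ≈ Add(26808., Mul(2450.0, I))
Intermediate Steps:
s = Add(6, Mul(2, I)) (s = Add(6, Pow(Add(-4, Add(6, Mul(-1, 6))), Rational(1, 2))) = Add(6, Pow(Add(-4, Add(6, -6)), Rational(1, 2))) = Add(6, Pow(Add(-4, 0), Rational(1, 2))) = Add(6, Pow(-4, Rational(1, 2))) = Add(6, Mul(2, I)) ≈ Add(6.0000, Mul(2.0000, I)))
Mul(Add(-470, Add(82, 143)), Add(Add(Mul(Add(s, 4), -5), -50), Mul(90, Pow(Mul(86, Pow(-9, -1)), -1)))) = Mul(Add(-470, Add(82, 143)), Add(Add(Mul(Add(Add(6, Mul(2, I)), 4), -5), -50), Mul(90, Pow(Mul(86, Pow(-9, -1)), -1)))) = Mul(Add(-470, 225), Add(Add(Mul(Add(10, Mul(2, I)), -5), -50), Mul(90, Pow(Mul(86, Rational(-1, 9)), -1)))) = Mul(-245, Add(Add(Add(-50, Mul(-10, I)), -50), Mul(90, Pow(Rational(-86, 9), -1)))) = Mul(-245, Add(Add(-100, Mul(-10, I)), Mul(90, Rational(-9, 86)))) = Mul(-245, Add(Add(-100, Mul(-10, I)), Rational(-405, 43))) = Mul(-245, Add(Rational(-4705, 43), Mul(-10, I))) = Add(Rational(1152725, 43), Mul(2450, I))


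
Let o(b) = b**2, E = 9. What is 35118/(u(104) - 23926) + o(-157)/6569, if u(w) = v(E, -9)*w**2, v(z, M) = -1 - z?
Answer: 1512548836/433836467 ≈ 3.4865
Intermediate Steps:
u(w) = -10*w**2 (u(w) = (-1 - 1*9)*w**2 = (-1 - 9)*w**2 = -10*w**2)
35118/(u(104) - 23926) + o(-157)/6569 = 35118/(-10*104**2 - 23926) + (-157)**2/6569 = 35118/(-10*10816 - 23926) + 24649*(1/6569) = 35118/(-108160 - 23926) + 24649/6569 = 35118/(-132086) + 24649/6569 = 35118*(-1/132086) + 24649/6569 = -17559/66043 + 24649/6569 = 1512548836/433836467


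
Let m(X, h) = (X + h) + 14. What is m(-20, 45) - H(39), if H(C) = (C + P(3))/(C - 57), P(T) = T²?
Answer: 125/3 ≈ 41.667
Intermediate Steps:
H(C) = (9 + C)/(-57 + C) (H(C) = (C + 3²)/(C - 57) = (C + 9)/(-57 + C) = (9 + C)/(-57 + C))
m(X, h) = 14 + X + h
m(-20, 45) - H(39) = (14 - 20 + 45) - (9 + 39)/(-57 + 39) = 39 - 48/(-18) = 39 - (-1)*48/18 = 39 - 1*(-8/3) = 39 + 8/3 = 125/3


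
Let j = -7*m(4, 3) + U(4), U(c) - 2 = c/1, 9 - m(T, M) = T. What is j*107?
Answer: -3103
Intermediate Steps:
m(T, M) = 9 - T
U(c) = 2 + c (U(c) = 2 + c/1 = 2 + c*1 = 2 + c)
j = -29 (j = -7*(9 - 1*4) + (2 + 4) = -7*(9 - 4) + 6 = -7*5 + 6 = -35 + 6 = -29)
j*107 = -29*107 = -3103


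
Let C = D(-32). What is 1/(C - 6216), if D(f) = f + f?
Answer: -1/6280 ≈ -0.00015924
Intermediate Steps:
D(f) = 2*f
C = -64 (C = 2*(-32) = -64)
1/(C - 6216) = 1/(-64 - 6216) = 1/(-6280) = -1/6280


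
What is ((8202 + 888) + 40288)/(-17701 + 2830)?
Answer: -49378/14871 ≈ -3.3204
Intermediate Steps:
((8202 + 888) + 40288)/(-17701 + 2830) = (9090 + 40288)/(-14871) = 49378*(-1/14871) = -49378/14871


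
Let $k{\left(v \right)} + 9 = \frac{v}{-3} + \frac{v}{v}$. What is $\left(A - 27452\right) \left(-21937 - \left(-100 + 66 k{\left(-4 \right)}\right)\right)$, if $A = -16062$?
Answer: $931069058$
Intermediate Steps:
$k{\left(v \right)} = -8 - \frac{v}{3}$ ($k{\left(v \right)} = -9 + \left(\frac{v}{-3} + \frac{v}{v}\right) = -9 + \left(v \left(- \frac{1}{3}\right) + 1\right) = -9 - \left(-1 + \frac{v}{3}\right) = -8 - \frac{v}{3}$)
$\left(A - 27452\right) \left(-21937 - \left(-100 + 66 k{\left(-4 \right)}\right)\right) = \left(-16062 - 27452\right) \left(-21937 - \left(-100 + 66 \left(-8 - - \frac{4}{3}\right)\right)\right) = - 43514 \left(-21937 - \left(-100 + 66 \left(-8 + \frac{4}{3}\right)\right)\right) = - 43514 \left(-21937 + \left(\left(-66\right) \left(- \frac{20}{3}\right) + 100\right)\right) = - 43514 \left(-21937 + \left(440 + 100\right)\right) = - 43514 \left(-21937 + 540\right) = \left(-43514\right) \left(-21397\right) = 931069058$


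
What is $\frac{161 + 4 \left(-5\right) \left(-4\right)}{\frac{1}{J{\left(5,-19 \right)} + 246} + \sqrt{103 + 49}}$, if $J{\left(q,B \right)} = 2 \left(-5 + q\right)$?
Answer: $- \frac{59286}{9198431} + \frac{29168712 \sqrt{38}}{9198431} \approx 19.541$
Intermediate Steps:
$J{\left(q,B \right)} = -10 + 2 q$
$\frac{161 + 4 \left(-5\right) \left(-4\right)}{\frac{1}{J{\left(5,-19 \right)} + 246} + \sqrt{103 + 49}} = \frac{161 + 4 \left(-5\right) \left(-4\right)}{\frac{1}{\left(-10 + 2 \cdot 5\right) + 246} + \sqrt{103 + 49}} = \frac{161 - -80}{\frac{1}{\left(-10 + 10\right) + 246} + \sqrt{152}} = \frac{161 + 80}{\frac{1}{0 + 246} + 2 \sqrt{38}} = \frac{241}{\frac{1}{246} + 2 \sqrt{38}}$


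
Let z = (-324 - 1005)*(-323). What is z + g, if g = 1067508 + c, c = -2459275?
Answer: -962500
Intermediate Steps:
z = 429267 (z = -1329*(-323) = 429267)
g = -1391767 (g = 1067508 - 2459275 = -1391767)
z + g = 429267 - 1391767 = -962500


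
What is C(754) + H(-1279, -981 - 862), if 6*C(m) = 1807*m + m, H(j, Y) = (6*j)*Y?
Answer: 43111162/3 ≈ 1.4370e+7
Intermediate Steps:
H(j, Y) = 6*Y*j
C(m) = 904*m/3 (C(m) = (1807*m + m)/6 = (1808*m)/6 = 904*m/3)
C(754) + H(-1279, -981 - 862) = (904/3)*754 + 6*(-981 - 862)*(-1279) = 681616/3 + 6*(-1843)*(-1279) = 681616/3 + 14143182 = 43111162/3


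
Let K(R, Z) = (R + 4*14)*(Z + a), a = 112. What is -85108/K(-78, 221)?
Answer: 42554/3663 ≈ 11.617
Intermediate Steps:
K(R, Z) = (56 + R)*(112 + Z) (K(R, Z) = (R + 4*14)*(Z + 112) = (R + 56)*(112 + Z) = (56 + R)*(112 + Z))
-85108/K(-78, 221) = -85108/(6272 + 56*221 + 112*(-78) - 78*221) = -85108/(6272 + 12376 - 8736 - 17238) = -85108/(-7326) = -85108*(-1/7326) = 42554/3663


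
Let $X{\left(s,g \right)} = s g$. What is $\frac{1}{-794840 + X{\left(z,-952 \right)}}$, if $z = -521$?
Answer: $- \frac{1}{298848} \approx -3.3462 \cdot 10^{-6}$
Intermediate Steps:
$X{\left(s,g \right)} = g s$
$\frac{1}{-794840 + X{\left(z,-952 \right)}} = \frac{1}{-794840 - -495992} = \frac{1}{-794840 + 495992} = \frac{1}{-298848} = - \frac{1}{298848}$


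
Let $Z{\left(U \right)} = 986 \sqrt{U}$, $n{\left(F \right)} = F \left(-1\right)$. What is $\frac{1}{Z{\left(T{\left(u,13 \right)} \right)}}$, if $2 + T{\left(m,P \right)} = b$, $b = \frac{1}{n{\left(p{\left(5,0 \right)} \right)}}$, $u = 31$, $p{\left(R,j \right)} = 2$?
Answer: $- \frac{i \sqrt{10}}{4930} \approx - 0.00064144 i$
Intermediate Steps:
$n{\left(F \right)} = - F$
$b = - \frac{1}{2}$ ($b = \frac{1}{\left(-1\right) 2} = \frac{1}{-2} = - \frac{1}{2} \approx -0.5$)
$T{\left(m,P \right)} = - \frac{5}{2}$ ($T{\left(m,P \right)} = -2 - \frac{1}{2} = - \frac{5}{2}$)
$\frac{1}{Z{\left(T{\left(u,13 \right)} \right)}} = \frac{1}{986 \sqrt{- \frac{5}{2}}} = \frac{1}{986 \frac{i \sqrt{10}}{2}} = \frac{1}{493 i \sqrt{10}} = - \frac{i \sqrt{10}}{4930}$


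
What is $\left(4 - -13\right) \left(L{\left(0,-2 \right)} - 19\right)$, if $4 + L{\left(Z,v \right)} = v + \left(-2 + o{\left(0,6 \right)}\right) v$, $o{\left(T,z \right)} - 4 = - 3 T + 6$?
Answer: $-697$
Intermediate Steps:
$o{\left(T,z \right)} = 10 - 3 T$ ($o{\left(T,z \right)} = 4 - \left(-6 + 3 T\right) = 10 - 3 T$)
$L{\left(Z,v \right)} = -4 + 9 v$ ($L{\left(Z,v \right)} = -4 + \left(v + \left(-2 + \left(10 - 0\right)\right) v\right) = -4 + \left(v + \left(-2 + \left(10 + 0\right)\right) v\right) = -4 + \left(v + \left(-2 + 10\right) v\right) = -4 + \left(v + 8 v\right) = -4 + 9 v$)
$\left(4 - -13\right) \left(L{\left(0,-2 \right)} - 19\right) = \left(4 - -13\right) \left(\left(-4 + 9 \left(-2\right)\right) - 19\right) = \left(4 + 13\right) \left(\left(-4 - 18\right) - 19\right) = 17 \left(-22 - 19\right) = 17 \left(-41\right) = -697$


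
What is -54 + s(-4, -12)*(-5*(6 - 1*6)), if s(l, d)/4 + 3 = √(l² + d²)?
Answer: -54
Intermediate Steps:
s(l, d) = -12 + 4*√(d² + l²) (s(l, d) = -12 + 4*√(l² + d²) = -12 + 4*√(d² + l²))
-54 + s(-4, -12)*(-5*(6 - 1*6)) = -54 + (-12 + 4*√((-12)² + (-4)²))*(-5*(6 - 1*6)) = -54 + (-12 + 4*√(144 + 16))*(-5*(6 - 6)) = -54 + (-12 + 4*√160)*(-5*0) = -54 + (-12 + 4*(4*√10))*0 = -54 + (-12 + 16*√10)*0 = -54 + 0 = -54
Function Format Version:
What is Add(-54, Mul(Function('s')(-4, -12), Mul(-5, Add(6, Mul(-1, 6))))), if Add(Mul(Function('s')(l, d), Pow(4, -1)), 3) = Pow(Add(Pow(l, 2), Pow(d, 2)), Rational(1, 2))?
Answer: -54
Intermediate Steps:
Function('s')(l, d) = Add(-12, Mul(4, Pow(Add(Pow(d, 2), Pow(l, 2)), Rational(1, 2)))) (Function('s')(l, d) = Add(-12, Mul(4, Pow(Add(Pow(l, 2), Pow(d, 2)), Rational(1, 2)))) = Add(-12, Mul(4, Pow(Add(Pow(d, 2), Pow(l, 2)), Rational(1, 2)))))
Add(-54, Mul(Function('s')(-4, -12), Mul(-5, Add(6, Mul(-1, 6))))) = Add(-54, Mul(Add(-12, Mul(4, Pow(Add(Pow(-12, 2), Pow(-4, 2)), Rational(1, 2)))), Mul(-5, Add(6, Mul(-1, 6))))) = Add(-54, Mul(Add(-12, Mul(4, Pow(Add(144, 16), Rational(1, 2)))), Mul(-5, Add(6, -6)))) = Add(-54, Mul(Add(-12, Mul(4, Pow(160, Rational(1, 2)))), Mul(-5, 0))) = Add(-54, Mul(Add(-12, Mul(4, Mul(4, Pow(10, Rational(1, 2))))), 0)) = Add(-54, Mul(Add(-12, Mul(16, Pow(10, Rational(1, 2)))), 0)) = Add(-54, 0) = -54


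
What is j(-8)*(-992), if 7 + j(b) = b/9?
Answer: 70432/9 ≈ 7825.8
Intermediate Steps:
j(b) = -7 + b/9
j(-8)*(-992) = (-7 + (1/9)*(-8))*(-992) = (-7 - 8/9)*(-992) = -71/9*(-992) = 70432/9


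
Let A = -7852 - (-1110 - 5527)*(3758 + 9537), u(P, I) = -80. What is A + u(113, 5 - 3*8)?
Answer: 88230983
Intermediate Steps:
A = 88231063 (A = -7852 - (-6637)*13295 = -7852 - 1*(-88238915) = -7852 + 88238915 = 88231063)
A + u(113, 5 - 3*8) = 88231063 - 80 = 88230983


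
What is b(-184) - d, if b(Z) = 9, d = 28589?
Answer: -28580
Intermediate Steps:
b(-184) - d = 9 - 1*28589 = 9 - 28589 = -28580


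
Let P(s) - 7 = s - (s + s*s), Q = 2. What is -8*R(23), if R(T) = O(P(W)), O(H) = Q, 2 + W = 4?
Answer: -16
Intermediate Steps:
W = 2 (W = -2 + 4 = 2)
P(s) = 7 - s**2 (P(s) = 7 + (s - (s + s*s)) = 7 + (s - (s + s**2)) = 7 + (s + (-s - s**2)) = 7 - s**2)
O(H) = 2
R(T) = 2
-8*R(23) = -8*2 = -16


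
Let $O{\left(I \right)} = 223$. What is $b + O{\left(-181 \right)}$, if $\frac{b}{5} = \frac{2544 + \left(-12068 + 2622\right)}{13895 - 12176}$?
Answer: $\frac{348827}{1719} \approx 202.92$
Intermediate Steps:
$b = - \frac{34510}{1719}$ ($b = 5 \frac{2544 + \left(-12068 + 2622\right)}{13895 - 12176} = 5 \frac{2544 - 9446}{1719} = 5 \left(\left(-6902\right) \frac{1}{1719}\right) = 5 \left(- \frac{6902}{1719}\right) = - \frac{34510}{1719} \approx -20.076$)
$b + O{\left(-181 \right)} = - \frac{34510}{1719} + 223 = \frac{348827}{1719}$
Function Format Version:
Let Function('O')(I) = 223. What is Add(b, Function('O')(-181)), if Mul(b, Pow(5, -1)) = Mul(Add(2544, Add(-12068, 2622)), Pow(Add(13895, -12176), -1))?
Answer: Rational(348827, 1719) ≈ 202.92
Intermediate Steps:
b = Rational(-34510, 1719) (b = Mul(5, Mul(Add(2544, Add(-12068, 2622)), Pow(Add(13895, -12176), -1))) = Mul(5, Mul(Add(2544, -9446), Pow(1719, -1))) = Mul(5, Mul(-6902, Rational(1, 1719))) = Mul(5, Rational(-6902, 1719)) = Rational(-34510, 1719) ≈ -20.076)
Add(b, Function('O')(-181)) = Add(Rational(-34510, 1719), 223) = Rational(348827, 1719)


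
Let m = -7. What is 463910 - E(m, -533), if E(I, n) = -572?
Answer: 464482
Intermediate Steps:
463910 - E(m, -533) = 463910 - 1*(-572) = 463910 + 572 = 464482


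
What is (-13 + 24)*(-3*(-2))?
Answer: 66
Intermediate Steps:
(-13 + 24)*(-3*(-2)) = 11*6 = 66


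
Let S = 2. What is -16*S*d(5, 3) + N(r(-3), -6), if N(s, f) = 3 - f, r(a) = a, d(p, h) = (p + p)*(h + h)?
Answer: -1911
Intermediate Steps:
d(p, h) = 4*h*p (d(p, h) = (2*p)*(2*h) = 4*h*p)
-16*S*d(5, 3) + N(r(-3), -6) = -32*4*3*5 + (3 - 1*(-6)) = -32*60 + (3 + 6) = -16*120 + 9 = -1920 + 9 = -1911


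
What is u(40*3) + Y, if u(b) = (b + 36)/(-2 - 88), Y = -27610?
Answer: -414176/15 ≈ -27612.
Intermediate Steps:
u(b) = -2/5 - b/90 (u(b) = (36 + b)/(-90) = (36 + b)*(-1/90) = -2/5 - b/90)
u(40*3) + Y = (-2/5 - 4*3/9) - 27610 = (-2/5 - 1/90*120) - 27610 = (-2/5 - 4/3) - 27610 = -26/15 - 27610 = -414176/15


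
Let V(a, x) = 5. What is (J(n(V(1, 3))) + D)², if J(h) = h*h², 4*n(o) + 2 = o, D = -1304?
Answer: 6960398041/4096 ≈ 1.6993e+6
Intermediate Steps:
n(o) = -½ + o/4
J(h) = h³
(J(n(V(1, 3))) + D)² = ((-½ + (¼)*5)³ - 1304)² = ((-½ + 5/4)³ - 1304)² = ((¾)³ - 1304)² = (27/64 - 1304)² = (-83429/64)² = 6960398041/4096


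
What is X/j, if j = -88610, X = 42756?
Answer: -21378/44305 ≈ -0.48252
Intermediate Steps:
X/j = 42756/(-88610) = 42756*(-1/88610) = -21378/44305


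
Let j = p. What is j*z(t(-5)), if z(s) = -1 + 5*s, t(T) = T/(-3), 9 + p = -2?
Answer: -242/3 ≈ -80.667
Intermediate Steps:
p = -11 (p = -9 - 2 = -11)
j = -11
t(T) = -T/3 (t(T) = T*(-1/3) = -T/3)
j*z(t(-5)) = -11*(-1 + 5*(-1/3*(-5))) = -11*(-1 + 5*(5/3)) = -11*(-1 + 25/3) = -11*22/3 = -242/3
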